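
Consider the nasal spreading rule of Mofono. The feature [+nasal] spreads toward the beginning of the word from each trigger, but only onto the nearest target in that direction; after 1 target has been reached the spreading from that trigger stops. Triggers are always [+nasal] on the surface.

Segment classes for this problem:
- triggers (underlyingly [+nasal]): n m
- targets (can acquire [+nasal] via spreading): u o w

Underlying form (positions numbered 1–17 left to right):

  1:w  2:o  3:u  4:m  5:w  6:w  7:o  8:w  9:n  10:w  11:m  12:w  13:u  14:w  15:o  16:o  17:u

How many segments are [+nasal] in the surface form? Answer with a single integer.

6

From /m/ at 4 leftward: 3 /u/ → [+nasal]; bound reached.
From /n/ at 9 leftward: 8 /w/ → [+nasal]; bound reached.
From /m/ at 11 leftward: 10 /w/ → [+nasal]; bound reached.
Targets with no active source: positions 1 2 5 6 7 12 13 14 15 16 17 stay [-nasal].
[+nasal] positions on the surface: 3 4 8 9 10 11.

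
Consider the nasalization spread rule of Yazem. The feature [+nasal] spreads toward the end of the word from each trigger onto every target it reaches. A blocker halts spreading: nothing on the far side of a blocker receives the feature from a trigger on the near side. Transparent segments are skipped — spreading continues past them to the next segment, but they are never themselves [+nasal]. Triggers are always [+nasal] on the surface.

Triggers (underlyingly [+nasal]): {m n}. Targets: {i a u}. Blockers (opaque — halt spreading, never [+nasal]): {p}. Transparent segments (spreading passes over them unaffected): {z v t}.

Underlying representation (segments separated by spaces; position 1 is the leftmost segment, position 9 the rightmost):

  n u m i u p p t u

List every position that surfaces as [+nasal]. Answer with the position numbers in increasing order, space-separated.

From /n/ at 1 rightward: 2 /u/ → [+nasal]; 3 /m/ is itself a trigger — this domain ends here.
From /m/ at 3 rightward: 4 /i/ → [+nasal]; 5 /u/ → [+nasal]; 6 /p/ blocks.
Target with no active source: position 9 stays [-nasal].

1 2 3 4 5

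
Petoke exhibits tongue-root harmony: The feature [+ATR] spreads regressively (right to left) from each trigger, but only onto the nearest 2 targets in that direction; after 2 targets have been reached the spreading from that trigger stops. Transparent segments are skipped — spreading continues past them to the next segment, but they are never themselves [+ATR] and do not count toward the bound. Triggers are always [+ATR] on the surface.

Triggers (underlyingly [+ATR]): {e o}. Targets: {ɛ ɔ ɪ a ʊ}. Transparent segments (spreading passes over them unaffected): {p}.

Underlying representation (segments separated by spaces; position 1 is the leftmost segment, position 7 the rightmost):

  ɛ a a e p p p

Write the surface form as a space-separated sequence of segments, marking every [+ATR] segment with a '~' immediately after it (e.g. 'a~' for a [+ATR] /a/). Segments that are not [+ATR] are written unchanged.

From /e/ at 4 leftward: 3 /a/ → [+ATR]; 2 /a/ → [+ATR]; bound reached.
Target with no active source: position 1 stays [-ATR].
[+ATR] positions on the surface: 2 3 4.

ɛ a~ a~ e~ p p p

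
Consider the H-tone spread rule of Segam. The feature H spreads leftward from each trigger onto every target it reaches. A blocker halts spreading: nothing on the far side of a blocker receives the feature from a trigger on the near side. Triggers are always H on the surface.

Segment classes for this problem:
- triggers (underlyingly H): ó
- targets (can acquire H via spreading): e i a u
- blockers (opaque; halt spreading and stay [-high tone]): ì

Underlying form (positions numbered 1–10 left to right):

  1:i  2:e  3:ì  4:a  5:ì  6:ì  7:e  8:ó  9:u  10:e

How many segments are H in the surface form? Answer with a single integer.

From /ó/ at 8 leftward: 7 /e/ → H; 6 /ì/ blocks.
Targets with no active source: positions 1 2 4 9 10 stay [-high tone].
H positions on the surface: 7 8.

2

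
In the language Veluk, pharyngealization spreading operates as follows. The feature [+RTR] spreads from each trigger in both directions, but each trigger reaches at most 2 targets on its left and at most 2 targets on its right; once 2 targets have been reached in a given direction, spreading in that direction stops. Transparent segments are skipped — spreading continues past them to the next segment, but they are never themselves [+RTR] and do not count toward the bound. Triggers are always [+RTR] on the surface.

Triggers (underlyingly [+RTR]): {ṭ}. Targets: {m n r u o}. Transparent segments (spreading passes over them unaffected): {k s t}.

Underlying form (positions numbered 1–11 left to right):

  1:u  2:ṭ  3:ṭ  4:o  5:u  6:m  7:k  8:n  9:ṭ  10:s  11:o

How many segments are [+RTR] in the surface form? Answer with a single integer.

From /ṭ/ at 2 rightward: 3 /ṭ/ is itself a trigger — this domain ends here.
From /ṭ/ at 2 leftward: 1 /u/ → [+RTR]; word edge.
From /ṭ/ at 3 rightward: 4 /o/ → [+RTR]; 5 /u/ → [+RTR]; bound reached.
From /ṭ/ at 3 leftward: 2 /ṭ/ is itself a trigger — this domain ends here.
From /ṭ/ at 9 rightward: 10 /s/ transparent; 11 /o/ → [+RTR]; word edge.
From /ṭ/ at 9 leftward: 8 /n/ → [+RTR]; 7 /k/ transparent; 6 /m/ → [+RTR]; bound reached.
[+RTR] positions on the surface: 1 2 3 4 5 6 8 9 11.

9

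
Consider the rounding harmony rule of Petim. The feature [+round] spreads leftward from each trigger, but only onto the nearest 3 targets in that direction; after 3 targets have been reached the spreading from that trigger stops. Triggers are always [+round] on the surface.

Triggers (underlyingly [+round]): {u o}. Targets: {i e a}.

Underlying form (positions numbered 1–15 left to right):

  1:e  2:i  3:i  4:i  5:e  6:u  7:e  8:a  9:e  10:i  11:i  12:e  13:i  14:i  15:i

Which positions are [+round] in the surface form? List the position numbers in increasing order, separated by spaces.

From /u/ at 6 leftward: 5 /e/ → [+round]; 4 /i/ → [+round]; 3 /i/ → [+round]; bound reached.
Targets with no active source: positions 1 2 7 8 9 10 11 12 13 14 15 stay [-round].

3 4 5 6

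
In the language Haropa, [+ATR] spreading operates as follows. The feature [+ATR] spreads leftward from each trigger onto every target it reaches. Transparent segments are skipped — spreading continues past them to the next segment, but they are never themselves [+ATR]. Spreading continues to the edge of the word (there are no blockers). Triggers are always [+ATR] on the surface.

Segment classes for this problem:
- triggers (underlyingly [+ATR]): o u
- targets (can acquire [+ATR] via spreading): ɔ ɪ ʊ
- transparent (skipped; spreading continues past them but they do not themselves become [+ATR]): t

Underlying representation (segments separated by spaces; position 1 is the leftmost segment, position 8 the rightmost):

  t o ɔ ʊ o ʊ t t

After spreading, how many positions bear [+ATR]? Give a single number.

From /o/ at 2 leftward: 1 /t/ transparent; word edge.
From /o/ at 5 leftward: 4 /ʊ/ → [+ATR]; 3 /ɔ/ → [+ATR]; 2 /o/ is itself a trigger — this domain ends here.
Target with no active source: position 6 stays [-ATR].
[+ATR] positions on the surface: 2 3 4 5.

4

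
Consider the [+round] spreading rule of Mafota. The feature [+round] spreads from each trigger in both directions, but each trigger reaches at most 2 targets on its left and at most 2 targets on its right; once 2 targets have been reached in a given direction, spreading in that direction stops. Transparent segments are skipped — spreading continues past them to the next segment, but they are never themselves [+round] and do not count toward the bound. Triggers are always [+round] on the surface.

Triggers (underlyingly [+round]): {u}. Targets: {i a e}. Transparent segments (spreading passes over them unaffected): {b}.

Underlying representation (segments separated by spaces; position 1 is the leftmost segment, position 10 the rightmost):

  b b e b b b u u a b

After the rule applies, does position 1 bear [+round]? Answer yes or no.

no

From /u/ at 7 rightward: 8 /u/ is itself a trigger — this domain ends here.
From /u/ at 7 leftward: 6 /b/ transparent; 5 /b/ transparent; 4 /b/ transparent; 3 /e/ → [+round]; 2 /b/ transparent; 1 /b/ transparent; word edge.
From /u/ at 8 rightward: 9 /a/ → [+round]; 10 /b/ transparent; word edge.
From /u/ at 8 leftward: 7 /u/ is itself a trigger — this domain ends here.
[+round] positions on the surface: 3 7 8 9.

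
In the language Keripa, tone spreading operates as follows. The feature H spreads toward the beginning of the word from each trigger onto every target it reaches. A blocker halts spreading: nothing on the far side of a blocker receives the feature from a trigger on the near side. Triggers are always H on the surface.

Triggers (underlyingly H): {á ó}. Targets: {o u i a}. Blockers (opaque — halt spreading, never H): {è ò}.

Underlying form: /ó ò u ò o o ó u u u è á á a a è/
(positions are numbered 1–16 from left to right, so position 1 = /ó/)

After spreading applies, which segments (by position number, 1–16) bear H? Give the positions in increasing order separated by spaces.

1 5 6 7 12 13

From /ó/ at 1 leftward: word edge.
From /ó/ at 7 leftward: 6 /o/ → H; 5 /o/ → H; 4 /ò/ blocks.
From /á/ at 12 leftward: 11 /è/ blocks.
From /á/ at 13 leftward: 12 /á/ is itself a trigger — this domain ends here.
Targets with no active source: positions 3 8 9 10 14 15 stay [-high tone].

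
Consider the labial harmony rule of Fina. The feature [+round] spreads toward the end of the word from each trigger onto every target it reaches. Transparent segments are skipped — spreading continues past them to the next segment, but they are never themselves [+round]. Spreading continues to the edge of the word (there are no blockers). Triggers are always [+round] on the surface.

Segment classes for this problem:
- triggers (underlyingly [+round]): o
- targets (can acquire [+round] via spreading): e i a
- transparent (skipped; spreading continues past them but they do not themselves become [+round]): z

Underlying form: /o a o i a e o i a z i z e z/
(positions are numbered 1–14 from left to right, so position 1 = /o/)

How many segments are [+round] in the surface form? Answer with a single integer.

From /o/ at 1 rightward: 2 /a/ → [+round]; 3 /o/ is itself a trigger — this domain ends here.
From /o/ at 3 rightward: 4 /i/ → [+round]; 5 /a/ → [+round]; 6 /e/ → [+round]; 7 /o/ is itself a trigger — this domain ends here.
From /o/ at 7 rightward: 8 /i/ → [+round]; 9 /a/ → [+round]; 10 /z/ transparent; 11 /i/ → [+round]; 12 /z/ transparent; 13 /e/ → [+round]; 14 /z/ transparent; word edge.
[+round] positions on the surface: 1 2 3 4 5 6 7 8 9 11 13.

11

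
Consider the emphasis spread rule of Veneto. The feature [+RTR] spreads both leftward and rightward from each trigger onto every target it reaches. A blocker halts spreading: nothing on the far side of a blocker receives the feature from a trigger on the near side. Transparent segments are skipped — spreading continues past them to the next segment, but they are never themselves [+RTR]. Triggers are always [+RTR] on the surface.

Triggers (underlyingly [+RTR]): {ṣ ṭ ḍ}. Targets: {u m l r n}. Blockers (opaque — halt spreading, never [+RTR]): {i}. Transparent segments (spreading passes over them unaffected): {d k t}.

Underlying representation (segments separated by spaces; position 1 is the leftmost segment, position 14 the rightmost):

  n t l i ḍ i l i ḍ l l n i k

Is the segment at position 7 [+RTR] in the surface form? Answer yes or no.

From /ḍ/ at 5 rightward: 6 /i/ blocks.
From /ḍ/ at 5 leftward: 4 /i/ blocks.
From /ḍ/ at 9 rightward: 10 /l/ → [+RTR]; 11 /l/ → [+RTR]; 12 /n/ → [+RTR]; 13 /i/ blocks.
From /ḍ/ at 9 leftward: 8 /i/ blocks.
Targets with no active source: positions 1 3 7 stay [-emphatic].
[+RTR] positions on the surface: 5 9 10 11 12.

no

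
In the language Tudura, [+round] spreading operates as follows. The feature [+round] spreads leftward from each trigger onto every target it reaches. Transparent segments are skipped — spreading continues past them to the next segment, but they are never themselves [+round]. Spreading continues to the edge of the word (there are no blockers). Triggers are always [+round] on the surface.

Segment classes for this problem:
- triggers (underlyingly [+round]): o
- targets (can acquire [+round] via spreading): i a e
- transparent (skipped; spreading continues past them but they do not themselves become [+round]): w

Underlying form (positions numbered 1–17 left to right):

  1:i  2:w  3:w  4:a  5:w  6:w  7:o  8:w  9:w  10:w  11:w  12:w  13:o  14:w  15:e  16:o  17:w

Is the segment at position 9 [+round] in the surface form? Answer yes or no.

no

From /o/ at 7 leftward: 6 /w/ transparent; 5 /w/ transparent; 4 /a/ → [+round]; 3 /w/ transparent; 2 /w/ transparent; 1 /i/ → [+round]; word edge.
From /o/ at 13 leftward: 12 /w/ transparent; 11 /w/ transparent; 10 /w/ transparent; 9 /w/ transparent; 8 /w/ transparent; 7 /o/ is itself a trigger — this domain ends here.
From /o/ at 16 leftward: 15 /e/ → [+round]; 14 /w/ transparent; 13 /o/ is itself a trigger — this domain ends here.
[+round] positions on the surface: 1 4 7 13 15 16.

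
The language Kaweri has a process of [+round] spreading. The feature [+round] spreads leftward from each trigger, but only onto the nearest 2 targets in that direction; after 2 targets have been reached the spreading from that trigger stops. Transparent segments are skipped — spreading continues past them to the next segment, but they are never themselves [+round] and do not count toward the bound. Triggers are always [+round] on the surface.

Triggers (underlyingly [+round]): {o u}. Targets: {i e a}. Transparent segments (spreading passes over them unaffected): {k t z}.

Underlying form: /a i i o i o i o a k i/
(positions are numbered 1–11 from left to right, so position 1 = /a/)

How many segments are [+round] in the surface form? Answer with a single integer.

From /o/ at 4 leftward: 3 /i/ → [+round]; 2 /i/ → [+round]; bound reached.
From /o/ at 6 leftward: 5 /i/ → [+round]; 4 /o/ is itself a trigger — this domain ends here.
From /o/ at 8 leftward: 7 /i/ → [+round]; 6 /o/ is itself a trigger — this domain ends here.
Targets with no active source: positions 1 9 11 stay [-round].
[+round] positions on the surface: 2 3 4 5 6 7 8.

7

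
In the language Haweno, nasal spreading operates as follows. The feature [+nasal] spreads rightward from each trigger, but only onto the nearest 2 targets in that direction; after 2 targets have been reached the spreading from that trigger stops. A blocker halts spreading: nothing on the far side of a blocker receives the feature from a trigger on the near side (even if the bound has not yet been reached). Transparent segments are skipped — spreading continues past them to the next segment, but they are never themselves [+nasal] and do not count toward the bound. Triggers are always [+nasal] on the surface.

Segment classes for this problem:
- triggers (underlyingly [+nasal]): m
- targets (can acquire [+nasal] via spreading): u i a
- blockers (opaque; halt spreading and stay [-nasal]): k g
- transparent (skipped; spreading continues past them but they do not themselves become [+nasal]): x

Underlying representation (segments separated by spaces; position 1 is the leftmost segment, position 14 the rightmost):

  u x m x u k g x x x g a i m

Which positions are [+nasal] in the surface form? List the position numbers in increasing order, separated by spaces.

From /m/ at 3 rightward: 4 /x/ transparent; 5 /u/ → [+nasal]; 6 /k/ blocks.
From /m/ at 14 rightward: word edge.
Targets with no active source: positions 1 12 13 stay [-nasal].

3 5 14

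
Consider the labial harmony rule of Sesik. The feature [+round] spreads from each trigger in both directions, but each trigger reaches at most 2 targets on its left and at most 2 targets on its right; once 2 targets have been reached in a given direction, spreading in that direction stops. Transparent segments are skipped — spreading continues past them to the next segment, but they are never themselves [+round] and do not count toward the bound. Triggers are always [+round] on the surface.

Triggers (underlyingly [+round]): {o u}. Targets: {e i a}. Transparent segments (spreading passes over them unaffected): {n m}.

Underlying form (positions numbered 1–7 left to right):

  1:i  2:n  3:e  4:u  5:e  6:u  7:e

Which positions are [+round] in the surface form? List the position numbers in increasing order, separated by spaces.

1 3 4 5 6 7

From /u/ at 4 rightward: 5 /e/ → [+round]; 6 /u/ is itself a trigger — this domain ends here.
From /u/ at 4 leftward: 3 /e/ → [+round]; 2 /n/ transparent; 1 /i/ → [+round]; bound reached.
From /u/ at 6 rightward: 7 /e/ → [+round]; word edge.
From /u/ at 6 leftward: 5 /e/ → [+round]; 4 /u/ is itself a trigger — this domain ends here.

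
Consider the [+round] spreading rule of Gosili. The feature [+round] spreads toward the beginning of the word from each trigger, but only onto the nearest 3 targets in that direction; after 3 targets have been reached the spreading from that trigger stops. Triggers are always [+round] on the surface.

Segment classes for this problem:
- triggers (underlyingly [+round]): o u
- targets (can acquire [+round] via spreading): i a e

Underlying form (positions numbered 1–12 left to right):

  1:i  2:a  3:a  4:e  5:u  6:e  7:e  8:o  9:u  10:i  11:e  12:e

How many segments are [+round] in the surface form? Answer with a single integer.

From /u/ at 5 leftward: 4 /e/ → [+round]; 3 /a/ → [+round]; 2 /a/ → [+round]; bound reached.
From /o/ at 8 leftward: 7 /e/ → [+round]; 6 /e/ → [+round]; 5 /u/ is itself a trigger — this domain ends here.
From /u/ at 9 leftward: 8 /o/ is itself a trigger — this domain ends here.
Targets with no active source: positions 1 10 11 12 stay [-round].
[+round] positions on the surface: 2 3 4 5 6 7 8 9.

8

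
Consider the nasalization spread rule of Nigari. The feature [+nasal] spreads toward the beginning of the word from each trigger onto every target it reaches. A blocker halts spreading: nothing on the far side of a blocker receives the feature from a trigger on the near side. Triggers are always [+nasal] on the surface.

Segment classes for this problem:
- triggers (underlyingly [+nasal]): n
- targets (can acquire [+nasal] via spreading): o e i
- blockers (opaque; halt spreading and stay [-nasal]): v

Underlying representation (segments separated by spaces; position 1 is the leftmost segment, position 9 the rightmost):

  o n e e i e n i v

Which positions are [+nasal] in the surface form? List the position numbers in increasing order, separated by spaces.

From /n/ at 2 leftward: 1 /o/ → [+nasal]; word edge.
From /n/ at 7 leftward: 6 /e/ → [+nasal]; 5 /i/ → [+nasal]; 4 /e/ → [+nasal]; 3 /e/ → [+nasal]; 2 /n/ is itself a trigger — this domain ends here.
Target with no active source: position 8 stays [-nasal].

1 2 3 4 5 6 7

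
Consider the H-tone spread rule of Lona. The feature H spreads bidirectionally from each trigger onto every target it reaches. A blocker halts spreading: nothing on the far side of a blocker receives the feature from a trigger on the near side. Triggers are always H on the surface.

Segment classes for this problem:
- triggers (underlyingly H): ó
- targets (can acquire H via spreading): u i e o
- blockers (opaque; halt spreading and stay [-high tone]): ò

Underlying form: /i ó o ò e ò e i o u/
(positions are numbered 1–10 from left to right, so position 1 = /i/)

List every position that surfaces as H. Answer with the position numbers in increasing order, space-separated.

From /ó/ at 2 rightward: 3 /o/ → H; 4 /ò/ blocks.
From /ó/ at 2 leftward: 1 /i/ → H; word edge.
Targets with no active source: positions 5 7 8 9 10 stay [-high tone].

1 2 3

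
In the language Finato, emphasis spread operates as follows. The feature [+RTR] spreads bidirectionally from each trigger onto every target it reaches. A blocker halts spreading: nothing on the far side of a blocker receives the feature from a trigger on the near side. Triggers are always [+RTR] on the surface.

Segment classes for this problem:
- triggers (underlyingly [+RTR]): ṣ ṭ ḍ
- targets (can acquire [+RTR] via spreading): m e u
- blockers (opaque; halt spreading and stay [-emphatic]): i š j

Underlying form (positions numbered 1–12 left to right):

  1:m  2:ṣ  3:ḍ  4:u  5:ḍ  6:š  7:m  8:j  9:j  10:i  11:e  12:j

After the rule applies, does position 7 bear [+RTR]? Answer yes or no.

From /ṣ/ at 2 rightward: 3 /ḍ/ is itself a trigger — this domain ends here.
From /ṣ/ at 2 leftward: 1 /m/ → [+RTR]; word edge.
From /ḍ/ at 3 rightward: 4 /u/ → [+RTR]; 5 /ḍ/ is itself a trigger — this domain ends here.
From /ḍ/ at 3 leftward: 2 /ṣ/ is itself a trigger — this domain ends here.
From /ḍ/ at 5 rightward: 6 /š/ blocks.
From /ḍ/ at 5 leftward: 4 /u/ → [+RTR]; 3 /ḍ/ is itself a trigger — this domain ends here.
Targets with no active source: positions 7 11 stay [-emphatic].
[+RTR] positions on the surface: 1 2 3 4 5.

no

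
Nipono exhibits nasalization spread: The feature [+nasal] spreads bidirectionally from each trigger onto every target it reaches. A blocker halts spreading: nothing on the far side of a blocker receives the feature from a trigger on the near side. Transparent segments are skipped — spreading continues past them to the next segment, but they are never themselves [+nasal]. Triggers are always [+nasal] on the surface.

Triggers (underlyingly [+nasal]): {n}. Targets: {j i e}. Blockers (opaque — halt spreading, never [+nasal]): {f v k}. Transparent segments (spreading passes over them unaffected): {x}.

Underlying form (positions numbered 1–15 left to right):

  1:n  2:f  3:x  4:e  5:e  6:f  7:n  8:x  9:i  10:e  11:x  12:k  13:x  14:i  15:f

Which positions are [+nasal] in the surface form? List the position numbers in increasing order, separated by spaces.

From /n/ at 1 rightward: 2 /f/ blocks.
From /n/ at 1 leftward: word edge.
From /n/ at 7 rightward: 8 /x/ transparent; 9 /i/ → [+nasal]; 10 /e/ → [+nasal]; 11 /x/ transparent; 12 /k/ blocks.
From /n/ at 7 leftward: 6 /f/ blocks.
Targets with no active source: positions 4 5 14 stay [-nasal].

1 7 9 10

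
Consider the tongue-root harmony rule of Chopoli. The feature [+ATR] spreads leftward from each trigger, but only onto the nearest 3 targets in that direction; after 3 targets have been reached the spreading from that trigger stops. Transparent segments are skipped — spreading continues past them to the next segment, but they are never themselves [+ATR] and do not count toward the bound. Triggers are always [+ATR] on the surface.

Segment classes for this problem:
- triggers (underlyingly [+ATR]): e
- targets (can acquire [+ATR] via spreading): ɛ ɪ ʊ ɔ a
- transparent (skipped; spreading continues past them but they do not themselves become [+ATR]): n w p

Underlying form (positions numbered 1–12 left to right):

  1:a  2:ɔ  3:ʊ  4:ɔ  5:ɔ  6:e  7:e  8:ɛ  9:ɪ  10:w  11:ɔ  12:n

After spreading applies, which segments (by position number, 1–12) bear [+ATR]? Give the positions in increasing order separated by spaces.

3 4 5 6 7

From /e/ at 6 leftward: 5 /ɔ/ → [+ATR]; 4 /ɔ/ → [+ATR]; 3 /ʊ/ → [+ATR]; bound reached.
From /e/ at 7 leftward: 6 /e/ is itself a trigger — this domain ends here.
Targets with no active source: positions 1 2 8 9 11 stay [-ATR].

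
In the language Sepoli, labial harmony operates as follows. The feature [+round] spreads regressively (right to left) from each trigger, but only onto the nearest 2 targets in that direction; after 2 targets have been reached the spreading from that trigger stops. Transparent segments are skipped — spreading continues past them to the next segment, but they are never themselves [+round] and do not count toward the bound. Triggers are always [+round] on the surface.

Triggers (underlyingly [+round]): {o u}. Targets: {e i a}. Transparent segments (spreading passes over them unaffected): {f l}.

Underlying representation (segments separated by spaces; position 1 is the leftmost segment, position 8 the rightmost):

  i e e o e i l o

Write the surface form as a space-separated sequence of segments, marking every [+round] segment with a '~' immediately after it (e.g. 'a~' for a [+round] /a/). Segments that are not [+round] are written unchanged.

i e~ e~ o~ e~ i~ l o~

From /o/ at 4 leftward: 3 /e/ → [+round]; 2 /e/ → [+round]; bound reached.
From /o/ at 8 leftward: 7 /l/ transparent; 6 /i/ → [+round]; 5 /e/ → [+round]; bound reached.
Target with no active source: position 1 stays [-round].
[+round] positions on the surface: 2 3 4 5 6 8.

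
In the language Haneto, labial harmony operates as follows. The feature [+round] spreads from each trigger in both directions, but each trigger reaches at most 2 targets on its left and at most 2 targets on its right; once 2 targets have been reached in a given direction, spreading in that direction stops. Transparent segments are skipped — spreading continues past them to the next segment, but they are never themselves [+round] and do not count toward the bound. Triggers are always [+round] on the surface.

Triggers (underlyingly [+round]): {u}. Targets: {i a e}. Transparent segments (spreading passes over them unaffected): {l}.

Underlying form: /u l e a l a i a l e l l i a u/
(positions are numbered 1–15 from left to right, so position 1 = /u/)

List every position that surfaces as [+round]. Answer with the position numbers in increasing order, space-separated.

1 3 4 13 14 15

From /u/ at 1 rightward: 2 /l/ transparent; 3 /e/ → [+round]; 4 /a/ → [+round]; bound reached.
From /u/ at 1 leftward: word edge.
From /u/ at 15 rightward: word edge.
From /u/ at 15 leftward: 14 /a/ → [+round]; 13 /i/ → [+round]; bound reached.
Targets with no active source: positions 6 7 8 10 stay [-round].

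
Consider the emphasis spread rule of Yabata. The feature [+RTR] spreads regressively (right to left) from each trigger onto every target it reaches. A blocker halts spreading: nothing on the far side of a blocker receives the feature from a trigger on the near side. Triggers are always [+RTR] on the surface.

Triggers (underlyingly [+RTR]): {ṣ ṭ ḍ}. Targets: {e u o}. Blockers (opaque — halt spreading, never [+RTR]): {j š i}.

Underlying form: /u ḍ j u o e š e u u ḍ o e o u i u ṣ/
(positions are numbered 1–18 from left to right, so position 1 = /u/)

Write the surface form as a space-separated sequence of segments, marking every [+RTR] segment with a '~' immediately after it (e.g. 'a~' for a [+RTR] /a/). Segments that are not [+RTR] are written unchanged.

u~ ḍ~ j u o e š e~ u~ u~ ḍ~ o e o u i u~ ṣ~

From /ḍ/ at 2 leftward: 1 /u/ → [+RTR]; word edge.
From /ḍ/ at 11 leftward: 10 /u/ → [+RTR]; 9 /u/ → [+RTR]; 8 /e/ → [+RTR]; 7 /š/ blocks.
From /ṣ/ at 18 leftward: 17 /u/ → [+RTR]; 16 /i/ blocks.
Targets with no active source: positions 4 5 6 12 13 14 15 stay [-emphatic].
[+RTR] positions on the surface: 1 2 8 9 10 11 17 18.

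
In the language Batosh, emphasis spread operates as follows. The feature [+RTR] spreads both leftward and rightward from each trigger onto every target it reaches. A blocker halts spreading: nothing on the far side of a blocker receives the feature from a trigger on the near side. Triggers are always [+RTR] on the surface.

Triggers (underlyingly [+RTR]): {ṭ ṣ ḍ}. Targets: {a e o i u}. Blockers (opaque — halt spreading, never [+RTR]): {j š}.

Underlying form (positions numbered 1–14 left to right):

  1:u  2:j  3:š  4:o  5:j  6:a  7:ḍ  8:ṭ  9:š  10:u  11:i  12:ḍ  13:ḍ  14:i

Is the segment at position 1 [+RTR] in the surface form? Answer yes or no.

no

From /ḍ/ at 7 rightward: 8 /ṭ/ is itself a trigger — this domain ends here.
From /ḍ/ at 7 leftward: 6 /a/ → [+RTR]; 5 /j/ blocks.
From /ṭ/ at 8 rightward: 9 /š/ blocks.
From /ṭ/ at 8 leftward: 7 /ḍ/ is itself a trigger — this domain ends here.
From /ḍ/ at 12 rightward: 13 /ḍ/ is itself a trigger — this domain ends here.
From /ḍ/ at 12 leftward: 11 /i/ → [+RTR]; 10 /u/ → [+RTR]; 9 /š/ blocks.
From /ḍ/ at 13 rightward: 14 /i/ → [+RTR]; word edge.
From /ḍ/ at 13 leftward: 12 /ḍ/ is itself a trigger — this domain ends here.
Targets with no active source: positions 1 4 stay [-emphatic].
[+RTR] positions on the surface: 6 7 8 10 11 12 13 14.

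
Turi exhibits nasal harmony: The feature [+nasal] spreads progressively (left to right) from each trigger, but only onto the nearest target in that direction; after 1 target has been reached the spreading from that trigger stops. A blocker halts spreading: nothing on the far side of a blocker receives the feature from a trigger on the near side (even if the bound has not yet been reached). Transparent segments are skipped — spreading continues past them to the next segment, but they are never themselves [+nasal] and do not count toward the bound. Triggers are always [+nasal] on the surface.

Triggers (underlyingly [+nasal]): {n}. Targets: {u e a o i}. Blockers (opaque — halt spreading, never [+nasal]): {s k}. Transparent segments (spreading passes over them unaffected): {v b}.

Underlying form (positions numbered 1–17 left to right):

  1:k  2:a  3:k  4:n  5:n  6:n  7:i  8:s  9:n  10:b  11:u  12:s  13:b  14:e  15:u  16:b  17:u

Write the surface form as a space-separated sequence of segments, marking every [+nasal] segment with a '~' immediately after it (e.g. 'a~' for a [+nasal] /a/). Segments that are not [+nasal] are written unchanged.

k a k n~ n~ n~ i~ s n~ b u~ s b e u b u

From /n/ at 4 rightward: 5 /n/ is itself a trigger — this domain ends here.
From /n/ at 5 rightward: 6 /n/ is itself a trigger — this domain ends here.
From /n/ at 6 rightward: 7 /i/ → [+nasal]; bound reached.
From /n/ at 9 rightward: 10 /b/ transparent; 11 /u/ → [+nasal]; bound reached.
Targets with no active source: positions 2 14 15 17 stay [-nasal].
[+nasal] positions on the surface: 4 5 6 7 9 11.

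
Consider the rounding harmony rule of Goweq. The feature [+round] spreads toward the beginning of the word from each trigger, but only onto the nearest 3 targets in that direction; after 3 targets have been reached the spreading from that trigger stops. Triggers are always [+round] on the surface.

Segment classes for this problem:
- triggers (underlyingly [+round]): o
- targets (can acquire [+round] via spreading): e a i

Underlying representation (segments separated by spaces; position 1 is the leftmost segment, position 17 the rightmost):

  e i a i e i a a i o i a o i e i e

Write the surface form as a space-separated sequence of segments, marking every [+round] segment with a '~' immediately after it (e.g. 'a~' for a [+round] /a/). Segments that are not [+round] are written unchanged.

e i a i e i a~ a~ i~ o~ i~ a~ o~ i e i e

From /o/ at 10 leftward: 9 /i/ → [+round]; 8 /a/ → [+round]; 7 /a/ → [+round]; bound reached.
From /o/ at 13 leftward: 12 /a/ → [+round]; 11 /i/ → [+round]; 10 /o/ is itself a trigger — this domain ends here.
Targets with no active source: positions 1 2 3 4 5 6 14 15 16 17 stay [-round].
[+round] positions on the surface: 7 8 9 10 11 12 13.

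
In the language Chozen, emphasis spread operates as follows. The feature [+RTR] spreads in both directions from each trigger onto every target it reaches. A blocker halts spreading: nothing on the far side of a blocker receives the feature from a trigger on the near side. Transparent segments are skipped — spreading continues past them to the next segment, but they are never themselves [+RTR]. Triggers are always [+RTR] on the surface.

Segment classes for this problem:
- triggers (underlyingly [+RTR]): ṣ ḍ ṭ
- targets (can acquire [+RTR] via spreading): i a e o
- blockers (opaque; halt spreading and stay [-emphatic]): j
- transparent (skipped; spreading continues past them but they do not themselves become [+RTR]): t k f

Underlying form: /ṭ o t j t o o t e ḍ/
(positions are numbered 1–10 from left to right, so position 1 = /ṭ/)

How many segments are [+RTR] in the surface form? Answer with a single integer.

6

From /ṭ/ at 1 rightward: 2 /o/ → [+RTR]; 3 /t/ transparent; 4 /j/ blocks.
From /ṭ/ at 1 leftward: word edge.
From /ḍ/ at 10 rightward: word edge.
From /ḍ/ at 10 leftward: 9 /e/ → [+RTR]; 8 /t/ transparent; 7 /o/ → [+RTR]; 6 /o/ → [+RTR]; 5 /t/ transparent; 4 /j/ blocks.
[+RTR] positions on the surface: 1 2 6 7 9 10.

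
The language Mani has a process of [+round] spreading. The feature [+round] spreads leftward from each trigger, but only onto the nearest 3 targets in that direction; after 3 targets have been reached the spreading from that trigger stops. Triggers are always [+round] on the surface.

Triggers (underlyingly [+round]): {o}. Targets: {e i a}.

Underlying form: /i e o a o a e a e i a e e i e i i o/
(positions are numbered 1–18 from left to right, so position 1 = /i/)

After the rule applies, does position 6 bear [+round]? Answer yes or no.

no

From /o/ at 3 leftward: 2 /e/ → [+round]; 1 /i/ → [+round]; word edge.
From /o/ at 5 leftward: 4 /a/ → [+round]; 3 /o/ is itself a trigger — this domain ends here.
From /o/ at 18 leftward: 17 /i/ → [+round]; 16 /i/ → [+round]; 15 /e/ → [+round]; bound reached.
Targets with no active source: positions 6 7 8 9 10 11 12 13 14 stay [-round].
[+round] positions on the surface: 1 2 3 4 5 15 16 17 18.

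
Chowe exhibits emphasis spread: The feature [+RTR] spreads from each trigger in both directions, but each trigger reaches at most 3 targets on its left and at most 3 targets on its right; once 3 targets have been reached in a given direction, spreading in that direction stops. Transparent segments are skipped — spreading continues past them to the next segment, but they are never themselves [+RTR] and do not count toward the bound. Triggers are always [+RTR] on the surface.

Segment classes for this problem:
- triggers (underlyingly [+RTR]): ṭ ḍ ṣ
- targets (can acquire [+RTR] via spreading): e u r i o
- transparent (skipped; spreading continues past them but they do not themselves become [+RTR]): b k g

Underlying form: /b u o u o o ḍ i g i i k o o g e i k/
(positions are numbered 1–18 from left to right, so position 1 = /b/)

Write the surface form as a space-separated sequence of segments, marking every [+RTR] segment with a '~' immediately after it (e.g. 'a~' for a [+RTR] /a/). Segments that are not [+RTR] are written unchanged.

From /ḍ/ at 7 rightward: 8 /i/ → [+RTR]; 9 /g/ transparent; 10 /i/ → [+RTR]; 11 /i/ → [+RTR]; bound reached.
From /ḍ/ at 7 leftward: 6 /o/ → [+RTR]; 5 /o/ → [+RTR]; 4 /u/ → [+RTR]; bound reached.
Targets with no active source: positions 2 3 13 14 16 17 stay [-emphatic].
[+RTR] positions on the surface: 4 5 6 7 8 10 11.

b u o u~ o~ o~ ḍ~ i~ g i~ i~ k o o g e i k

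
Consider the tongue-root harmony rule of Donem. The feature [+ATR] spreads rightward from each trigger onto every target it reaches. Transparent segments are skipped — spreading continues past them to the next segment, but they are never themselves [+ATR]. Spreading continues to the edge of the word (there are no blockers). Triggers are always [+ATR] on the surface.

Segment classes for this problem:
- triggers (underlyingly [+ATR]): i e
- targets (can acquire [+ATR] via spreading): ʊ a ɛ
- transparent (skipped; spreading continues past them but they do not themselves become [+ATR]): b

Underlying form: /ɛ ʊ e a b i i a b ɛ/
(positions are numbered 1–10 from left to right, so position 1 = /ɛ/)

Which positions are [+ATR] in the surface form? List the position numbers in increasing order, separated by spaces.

3 4 6 7 8 10

From /e/ at 3 rightward: 4 /a/ → [+ATR]; 5 /b/ transparent; 6 /i/ is itself a trigger — this domain ends here.
From /i/ at 6 rightward: 7 /i/ is itself a trigger — this domain ends here.
From /i/ at 7 rightward: 8 /a/ → [+ATR]; 9 /b/ transparent; 10 /ɛ/ → [+ATR]; word edge.
Targets with no active source: positions 1 2 stay [-ATR].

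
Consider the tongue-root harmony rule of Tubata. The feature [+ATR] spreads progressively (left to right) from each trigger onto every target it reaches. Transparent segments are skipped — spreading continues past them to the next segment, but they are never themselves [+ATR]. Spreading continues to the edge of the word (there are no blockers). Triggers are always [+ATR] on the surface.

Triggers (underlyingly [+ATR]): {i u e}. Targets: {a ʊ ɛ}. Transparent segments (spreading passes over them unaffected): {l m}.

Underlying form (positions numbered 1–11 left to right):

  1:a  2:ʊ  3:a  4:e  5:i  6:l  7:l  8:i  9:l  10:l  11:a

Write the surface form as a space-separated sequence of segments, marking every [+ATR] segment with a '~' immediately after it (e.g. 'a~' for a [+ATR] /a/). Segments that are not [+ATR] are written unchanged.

a ʊ a e~ i~ l l i~ l l a~

From /e/ at 4 rightward: 5 /i/ is itself a trigger — this domain ends here.
From /i/ at 5 rightward: 6 /l/ transparent; 7 /l/ transparent; 8 /i/ is itself a trigger — this domain ends here.
From /i/ at 8 rightward: 9 /l/ transparent; 10 /l/ transparent; 11 /a/ → [+ATR]; word edge.
Targets with no active source: positions 1 2 3 stay [-ATR].
[+ATR] positions on the surface: 4 5 8 11.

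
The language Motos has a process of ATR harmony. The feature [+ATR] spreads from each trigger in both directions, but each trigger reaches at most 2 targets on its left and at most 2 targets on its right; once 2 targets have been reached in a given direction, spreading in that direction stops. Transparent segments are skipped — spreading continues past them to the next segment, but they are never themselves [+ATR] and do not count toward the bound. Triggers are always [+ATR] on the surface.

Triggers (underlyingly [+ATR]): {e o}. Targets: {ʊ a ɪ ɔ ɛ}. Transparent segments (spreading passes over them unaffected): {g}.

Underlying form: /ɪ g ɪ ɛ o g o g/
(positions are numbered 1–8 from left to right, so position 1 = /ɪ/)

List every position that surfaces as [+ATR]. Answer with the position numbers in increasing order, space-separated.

From /o/ at 5 rightward: 6 /g/ transparent; 7 /o/ is itself a trigger — this domain ends here.
From /o/ at 5 leftward: 4 /ɛ/ → [+ATR]; 3 /ɪ/ → [+ATR]; bound reached.
From /o/ at 7 rightward: 8 /g/ transparent; word edge.
From /o/ at 7 leftward: 6 /g/ transparent; 5 /o/ is itself a trigger — this domain ends here.
Target with no active source: position 1 stays [-ATR].

3 4 5 7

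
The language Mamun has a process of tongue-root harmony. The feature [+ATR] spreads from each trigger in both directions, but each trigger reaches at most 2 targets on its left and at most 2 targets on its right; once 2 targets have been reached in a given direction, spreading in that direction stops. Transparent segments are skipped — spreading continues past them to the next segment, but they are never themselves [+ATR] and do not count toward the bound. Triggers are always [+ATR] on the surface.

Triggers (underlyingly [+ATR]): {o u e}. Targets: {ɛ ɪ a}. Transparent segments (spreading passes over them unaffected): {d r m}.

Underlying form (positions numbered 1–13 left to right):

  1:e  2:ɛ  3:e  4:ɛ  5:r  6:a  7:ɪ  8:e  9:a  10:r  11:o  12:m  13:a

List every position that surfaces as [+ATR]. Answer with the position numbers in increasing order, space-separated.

1 2 3 4 6 7 8 9 11 13

From /e/ at 1 rightward: 2 /ɛ/ → [+ATR]; 3 /e/ is itself a trigger — this domain ends here.
From /e/ at 1 leftward: word edge.
From /e/ at 3 rightward: 4 /ɛ/ → [+ATR]; 5 /r/ transparent; 6 /a/ → [+ATR]; bound reached.
From /e/ at 3 leftward: 2 /ɛ/ → [+ATR]; 1 /e/ is itself a trigger — this domain ends here.
From /e/ at 8 rightward: 9 /a/ → [+ATR]; 10 /r/ transparent; 11 /o/ is itself a trigger — this domain ends here.
From /e/ at 8 leftward: 7 /ɪ/ → [+ATR]; 6 /a/ → [+ATR]; bound reached.
From /o/ at 11 rightward: 12 /m/ transparent; 13 /a/ → [+ATR]; word edge.
From /o/ at 11 leftward: 10 /r/ transparent; 9 /a/ → [+ATR]; 8 /e/ is itself a trigger — this domain ends here.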